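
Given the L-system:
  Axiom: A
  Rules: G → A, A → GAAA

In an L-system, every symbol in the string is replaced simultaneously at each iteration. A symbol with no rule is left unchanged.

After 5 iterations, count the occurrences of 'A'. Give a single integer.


Step 0: A  (1 'A')
Step 1: GAAA  (3 'A')
Step 2: AGAAAGAAAGAAA  (10 'A')
Step 3: GAAAAGAAAGAAAGAAAAGAAAGAAAGAAAAGAAAGAAAGAAA  (33 'A')
Step 4: AGAAAGAAAGAAAGAAAAGAAAGAAAGAAAAGAAAGAAAGAAAAGAAAGAAAGAAAGAAAAGAAAGAAAGAAAAGAAAGAAAGAAAAGAAAGAAAGAAAGAAAAGAAAGAAAGAAAAGAAAGAAAGAAAAGAAAGAAAGAAA  (109 'A')
Step 5: GAAAAGAAAGAAAGAAAAGAAAGAAAGAAAAGAAAGAAAGAAAAGAAAGAAAGAAAGAAAAGAAAGAAAGAAAAGAAAGAAAGAAAAGAAAGAAAGAAAGAAAAGAAAGAAAGAAAAGAAAGAAAGAAAAGAAAGAAAGAAAGAAAAGAAAGAAAGAAAAGAAAGAAAGAAAAGAAAGAAAGAAAAGAAAGAAAGAAAGAAAAGAAAGAAAGAAAAGAAAGAAAGAAAAGAAAGAAAGAAAGAAAAGAAAGAAAGAAAAGAAAGAAAGAAAAGAAAGAAAGAAAGAAAAGAAAGAAAGAAAAGAAAGAAAGAAAAGAAAGAAAGAAAAGAAAGAAAGAAAGAAAAGAAAGAAAGAAAAGAAAGAAAGAAAAGAAAGAAAGAAAGAAAAGAAAGAAAGAAAAGAAAGAAAGAAAAGAAAGAAAGAAAGAAAAGAAAGAAAGAAAAGAAAGAAAGAAAAGAAAGAAAGAAA  (360 'A')

Answer: 360


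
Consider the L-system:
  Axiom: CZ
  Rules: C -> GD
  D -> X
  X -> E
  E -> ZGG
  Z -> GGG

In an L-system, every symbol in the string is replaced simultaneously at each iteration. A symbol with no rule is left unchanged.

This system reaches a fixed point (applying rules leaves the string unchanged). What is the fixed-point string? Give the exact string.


Step 0: CZ
Step 1: GDGGG
Step 2: GXGGG
Step 3: GEGGG
Step 4: GZGGGGG
Step 5: GGGGGGGGG
Step 6: GGGGGGGGG  (unchanged — fixed point at step 5)

Answer: GGGGGGGGG


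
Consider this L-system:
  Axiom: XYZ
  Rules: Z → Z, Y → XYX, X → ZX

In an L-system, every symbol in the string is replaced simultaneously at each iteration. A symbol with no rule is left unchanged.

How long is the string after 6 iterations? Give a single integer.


Step 0: length = 3
Step 1: length = 6
Step 2: length = 11
Step 3: length = 18
Step 4: length = 27
Step 5: length = 38
Step 6: length = 51

Answer: 51


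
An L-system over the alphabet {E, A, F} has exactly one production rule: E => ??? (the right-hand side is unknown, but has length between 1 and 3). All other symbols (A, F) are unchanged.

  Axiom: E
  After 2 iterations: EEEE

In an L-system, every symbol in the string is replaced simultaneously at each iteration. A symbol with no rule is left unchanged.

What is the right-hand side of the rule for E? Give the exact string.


Trying E => EE:
  Step 0: E
  Step 1: EE
  Step 2: EEEE
Matches the given result.

Answer: EE


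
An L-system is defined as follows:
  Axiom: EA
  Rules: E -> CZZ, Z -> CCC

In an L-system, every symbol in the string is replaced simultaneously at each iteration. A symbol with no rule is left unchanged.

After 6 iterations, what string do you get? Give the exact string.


Step 0: EA
Step 1: CZZA
Step 2: CCCCCCCA
Step 3: CCCCCCCA
Step 4: CCCCCCCA
Step 5: CCCCCCCA
Step 6: CCCCCCCA

Answer: CCCCCCCA


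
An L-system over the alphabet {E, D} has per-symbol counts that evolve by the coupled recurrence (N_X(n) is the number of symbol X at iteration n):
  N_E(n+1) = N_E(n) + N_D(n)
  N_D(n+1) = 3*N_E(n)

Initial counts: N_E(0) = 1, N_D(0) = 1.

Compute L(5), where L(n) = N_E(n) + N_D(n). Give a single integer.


Answer: 137

Derivation:
Step 0: N_E=1, N_D=1, L=2
Step 1: N_E=2, N_D=3, L=5
Step 2: N_E=5, N_D=6, L=11
Step 3: N_E=11, N_D=15, L=26
Step 4: N_E=26, N_D=33, L=59
Step 5: N_E=59, N_D=78, L=137


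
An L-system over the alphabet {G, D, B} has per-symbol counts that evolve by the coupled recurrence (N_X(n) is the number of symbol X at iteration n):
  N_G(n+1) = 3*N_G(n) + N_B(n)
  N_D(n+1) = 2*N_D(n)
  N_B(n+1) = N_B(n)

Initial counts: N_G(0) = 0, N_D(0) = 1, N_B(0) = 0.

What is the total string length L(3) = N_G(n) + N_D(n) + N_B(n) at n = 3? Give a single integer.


Answer: 8

Derivation:
Step 0: N_G=0, N_D=1, N_B=0, L=1
Step 1: N_G=0, N_D=2, N_B=0, L=2
Step 2: N_G=0, N_D=4, N_B=0, L=4
Step 3: N_G=0, N_D=8, N_B=0, L=8


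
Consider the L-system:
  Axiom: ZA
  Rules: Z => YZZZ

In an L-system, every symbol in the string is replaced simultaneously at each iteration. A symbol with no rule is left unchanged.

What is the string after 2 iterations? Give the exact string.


Step 0: ZA
Step 1: YZZZA
Step 2: YYZZZYZZZYZZZA

Answer: YYZZZYZZZYZZZA


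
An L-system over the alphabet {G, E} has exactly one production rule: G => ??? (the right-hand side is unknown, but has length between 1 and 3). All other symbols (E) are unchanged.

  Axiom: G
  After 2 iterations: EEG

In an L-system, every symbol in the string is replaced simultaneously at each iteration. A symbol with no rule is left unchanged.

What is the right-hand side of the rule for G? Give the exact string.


Answer: EG

Derivation:
Trying G => EG:
  Step 0: G
  Step 1: EG
  Step 2: EEG
Matches the given result.


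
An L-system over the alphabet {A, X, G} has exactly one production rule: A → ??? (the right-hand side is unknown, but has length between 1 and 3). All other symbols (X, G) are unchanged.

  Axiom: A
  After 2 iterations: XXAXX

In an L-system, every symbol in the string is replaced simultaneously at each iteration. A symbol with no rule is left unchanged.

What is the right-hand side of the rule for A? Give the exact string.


Answer: XAX

Derivation:
Trying A → XAX:
  Step 0: A
  Step 1: XAX
  Step 2: XXAXX
Matches the given result.


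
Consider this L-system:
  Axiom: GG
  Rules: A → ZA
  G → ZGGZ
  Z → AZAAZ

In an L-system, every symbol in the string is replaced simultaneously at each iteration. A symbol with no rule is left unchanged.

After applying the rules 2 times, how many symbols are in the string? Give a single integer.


Step 0: length = 2
Step 1: length = 8
Step 2: length = 36

Answer: 36


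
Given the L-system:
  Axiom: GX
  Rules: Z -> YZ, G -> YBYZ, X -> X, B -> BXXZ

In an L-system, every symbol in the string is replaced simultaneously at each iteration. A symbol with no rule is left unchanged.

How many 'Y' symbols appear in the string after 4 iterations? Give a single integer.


Step 0: GX  (0 'Y')
Step 1: YBYZX  (2 'Y')
Step 2: YBXXZYYZX  (3 'Y')
Step 3: YBXXZXXYZYYYZX  (5 'Y')
Step 4: YBXXZXXYZXXYYZYYYYZX  (8 'Y')

Answer: 8


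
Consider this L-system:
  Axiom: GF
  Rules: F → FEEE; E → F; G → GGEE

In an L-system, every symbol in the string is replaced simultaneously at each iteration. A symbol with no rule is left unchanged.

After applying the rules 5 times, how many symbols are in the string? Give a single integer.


Answer: 275

Derivation:
Step 0: length = 2
Step 1: length = 8
Step 2: length = 17
Step 3: length = 47
Step 4: length = 110
Step 5: length = 275


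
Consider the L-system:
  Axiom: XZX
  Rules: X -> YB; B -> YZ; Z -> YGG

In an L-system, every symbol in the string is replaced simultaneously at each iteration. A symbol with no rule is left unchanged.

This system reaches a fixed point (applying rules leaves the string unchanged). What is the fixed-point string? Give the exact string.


Answer: YYYGGYGGYYYGG

Derivation:
Step 0: XZX
Step 1: YBYGGYB
Step 2: YYZYGGYYZ
Step 3: YYYGGYGGYYYGG
Step 4: YYYGGYGGYYYGG  (unchanged — fixed point at step 3)


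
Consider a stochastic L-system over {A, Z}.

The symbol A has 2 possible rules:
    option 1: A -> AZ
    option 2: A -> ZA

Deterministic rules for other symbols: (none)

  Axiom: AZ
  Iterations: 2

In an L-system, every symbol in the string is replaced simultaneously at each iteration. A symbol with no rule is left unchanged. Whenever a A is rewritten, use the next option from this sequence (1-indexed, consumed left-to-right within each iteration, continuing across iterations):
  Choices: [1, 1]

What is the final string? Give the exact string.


Step 0: AZ
Step 1: AZZ  (used choices [1])
Step 2: AZZZ  (used choices [1])

Answer: AZZZ


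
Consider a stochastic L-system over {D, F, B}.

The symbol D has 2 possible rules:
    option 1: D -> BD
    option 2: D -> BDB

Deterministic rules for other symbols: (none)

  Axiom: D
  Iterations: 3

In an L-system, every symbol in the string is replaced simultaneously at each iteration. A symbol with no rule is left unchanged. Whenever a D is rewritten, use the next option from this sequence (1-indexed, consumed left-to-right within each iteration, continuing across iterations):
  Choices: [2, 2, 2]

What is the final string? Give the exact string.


Step 0: D
Step 1: BDB  (used choices [2])
Step 2: BBDBB  (used choices [2])
Step 3: BBBDBBB  (used choices [2])

Answer: BBBDBBB


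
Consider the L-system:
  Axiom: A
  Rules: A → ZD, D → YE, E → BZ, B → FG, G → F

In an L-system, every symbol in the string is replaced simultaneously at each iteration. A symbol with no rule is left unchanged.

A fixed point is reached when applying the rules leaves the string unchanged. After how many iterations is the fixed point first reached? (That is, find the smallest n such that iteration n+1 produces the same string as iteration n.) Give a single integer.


Answer: 5

Derivation:
Step 0: A
Step 1: ZD
Step 2: ZYE
Step 3: ZYBZ
Step 4: ZYFGZ
Step 5: ZYFFZ
Step 6: ZYFFZ  (unchanged — fixed point at step 5)


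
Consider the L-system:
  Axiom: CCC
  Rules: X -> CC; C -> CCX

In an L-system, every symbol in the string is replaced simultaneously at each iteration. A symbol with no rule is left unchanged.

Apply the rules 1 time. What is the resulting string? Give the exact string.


Answer: CCXCCXCCX

Derivation:
Step 0: CCC
Step 1: CCXCCXCCX


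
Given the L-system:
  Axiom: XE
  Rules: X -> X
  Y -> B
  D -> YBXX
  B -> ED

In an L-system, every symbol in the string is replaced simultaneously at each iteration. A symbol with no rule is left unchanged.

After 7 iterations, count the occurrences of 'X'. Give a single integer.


Answer: 1

Derivation:
Step 0: XE  (1 'X')
Step 1: XE  (1 'X')
Step 2: XE  (1 'X')
Step 3: XE  (1 'X')
Step 4: XE  (1 'X')
Step 5: XE  (1 'X')
Step 6: XE  (1 'X')
Step 7: XE  (1 'X')


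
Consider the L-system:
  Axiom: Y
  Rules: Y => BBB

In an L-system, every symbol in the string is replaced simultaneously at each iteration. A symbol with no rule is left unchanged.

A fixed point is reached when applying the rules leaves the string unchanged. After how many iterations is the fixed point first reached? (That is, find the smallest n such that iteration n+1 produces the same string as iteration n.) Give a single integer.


Step 0: Y
Step 1: BBB
Step 2: BBB  (unchanged — fixed point at step 1)

Answer: 1


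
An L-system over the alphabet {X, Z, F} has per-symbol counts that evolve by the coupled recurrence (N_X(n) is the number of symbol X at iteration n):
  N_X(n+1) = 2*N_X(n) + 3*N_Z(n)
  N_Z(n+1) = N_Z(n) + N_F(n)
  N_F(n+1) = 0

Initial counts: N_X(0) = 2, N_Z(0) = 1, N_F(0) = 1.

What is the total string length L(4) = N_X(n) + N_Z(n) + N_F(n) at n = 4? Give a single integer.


Answer: 100

Derivation:
Step 0: N_X=2, N_Z=1, N_F=1, L=4
Step 1: N_X=7, N_Z=2, N_F=0, L=9
Step 2: N_X=20, N_Z=2, N_F=0, L=22
Step 3: N_X=46, N_Z=2, N_F=0, L=48
Step 4: N_X=98, N_Z=2, N_F=0, L=100


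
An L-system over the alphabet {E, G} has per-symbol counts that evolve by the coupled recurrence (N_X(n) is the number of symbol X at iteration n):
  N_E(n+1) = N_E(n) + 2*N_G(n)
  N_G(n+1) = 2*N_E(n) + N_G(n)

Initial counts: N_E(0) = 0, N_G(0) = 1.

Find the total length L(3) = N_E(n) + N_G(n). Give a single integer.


Step 0: N_E=0, N_G=1, L=1
Step 1: N_E=2, N_G=1, L=3
Step 2: N_E=4, N_G=5, L=9
Step 3: N_E=14, N_G=13, L=27

Answer: 27


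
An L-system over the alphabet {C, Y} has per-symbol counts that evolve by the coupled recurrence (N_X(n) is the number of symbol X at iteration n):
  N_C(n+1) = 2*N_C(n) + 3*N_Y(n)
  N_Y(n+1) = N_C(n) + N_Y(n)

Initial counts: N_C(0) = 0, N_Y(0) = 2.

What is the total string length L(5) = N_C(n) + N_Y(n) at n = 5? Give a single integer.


Answer: 938

Derivation:
Step 0: N_C=0, N_Y=2, L=2
Step 1: N_C=6, N_Y=2, L=8
Step 2: N_C=18, N_Y=8, L=26
Step 3: N_C=60, N_Y=26, L=86
Step 4: N_C=198, N_Y=86, L=284
Step 5: N_C=654, N_Y=284, L=938


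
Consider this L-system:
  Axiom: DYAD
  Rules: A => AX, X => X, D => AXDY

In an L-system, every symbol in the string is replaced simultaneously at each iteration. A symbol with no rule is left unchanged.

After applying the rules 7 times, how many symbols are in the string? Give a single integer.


Step 0: length = 4
Step 1: length = 11
Step 2: length = 20
Step 3: length = 31
Step 4: length = 44
Step 5: length = 59
Step 6: length = 76
Step 7: length = 95

Answer: 95


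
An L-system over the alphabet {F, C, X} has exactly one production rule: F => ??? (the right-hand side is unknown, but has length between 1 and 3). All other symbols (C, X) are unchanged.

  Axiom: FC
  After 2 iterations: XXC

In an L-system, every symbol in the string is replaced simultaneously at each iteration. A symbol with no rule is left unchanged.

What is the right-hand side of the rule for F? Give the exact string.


Answer: XX

Derivation:
Trying F => XX:
  Step 0: FC
  Step 1: XXC
  Step 2: XXC
Matches the given result.


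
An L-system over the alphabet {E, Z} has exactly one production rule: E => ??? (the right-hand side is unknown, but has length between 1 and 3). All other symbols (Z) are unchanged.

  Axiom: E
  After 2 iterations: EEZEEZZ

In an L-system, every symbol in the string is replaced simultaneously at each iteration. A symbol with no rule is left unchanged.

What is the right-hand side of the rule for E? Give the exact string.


Answer: EEZ

Derivation:
Trying E => EEZ:
  Step 0: E
  Step 1: EEZ
  Step 2: EEZEEZZ
Matches the given result.


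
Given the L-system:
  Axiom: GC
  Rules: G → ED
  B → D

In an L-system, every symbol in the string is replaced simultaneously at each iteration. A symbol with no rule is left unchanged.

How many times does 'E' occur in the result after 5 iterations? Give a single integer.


Answer: 1

Derivation:
Step 0: GC  (0 'E')
Step 1: EDC  (1 'E')
Step 2: EDC  (1 'E')
Step 3: EDC  (1 'E')
Step 4: EDC  (1 'E')
Step 5: EDC  (1 'E')


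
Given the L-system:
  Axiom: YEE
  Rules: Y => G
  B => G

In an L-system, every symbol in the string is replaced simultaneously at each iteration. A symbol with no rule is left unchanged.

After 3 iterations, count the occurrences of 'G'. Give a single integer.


Step 0: YEE  (0 'G')
Step 1: GEE  (1 'G')
Step 2: GEE  (1 'G')
Step 3: GEE  (1 'G')

Answer: 1


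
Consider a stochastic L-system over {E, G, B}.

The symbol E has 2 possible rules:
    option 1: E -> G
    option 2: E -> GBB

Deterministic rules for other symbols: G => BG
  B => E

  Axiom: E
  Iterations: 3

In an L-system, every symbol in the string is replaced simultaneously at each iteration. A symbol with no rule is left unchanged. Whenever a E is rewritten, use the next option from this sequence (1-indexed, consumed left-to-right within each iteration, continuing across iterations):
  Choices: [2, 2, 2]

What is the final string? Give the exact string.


Answer: EBGGBBGBB

Derivation:
Step 0: E
Step 1: GBB  (used choices [2])
Step 2: BGEE  (used choices [])
Step 3: EBGGBBGBB  (used choices [2, 2])


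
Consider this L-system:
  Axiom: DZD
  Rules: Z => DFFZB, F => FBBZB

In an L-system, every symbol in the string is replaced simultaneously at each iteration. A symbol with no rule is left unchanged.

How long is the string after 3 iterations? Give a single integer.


Step 0: length = 3
Step 1: length = 7
Step 2: length = 19
Step 3: length = 47

Answer: 47


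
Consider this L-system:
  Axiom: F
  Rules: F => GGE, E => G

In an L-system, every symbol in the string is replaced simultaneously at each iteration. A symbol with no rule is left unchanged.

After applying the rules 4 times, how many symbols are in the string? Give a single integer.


Step 0: length = 1
Step 1: length = 3
Step 2: length = 3
Step 3: length = 3
Step 4: length = 3

Answer: 3


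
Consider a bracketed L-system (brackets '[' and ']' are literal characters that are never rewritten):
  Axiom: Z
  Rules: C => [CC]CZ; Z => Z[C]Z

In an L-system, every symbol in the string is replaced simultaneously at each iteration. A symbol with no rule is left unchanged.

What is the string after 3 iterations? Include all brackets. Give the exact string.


Answer: Z[C]Z[[CC]CZ]Z[C]Z[[[CC]CZ[CC]CZ][CC]CZZ[C]Z]Z[C]Z[[CC]CZ]Z[C]Z

Derivation:
Step 0: Z
Step 1: Z[C]Z
Step 2: Z[C]Z[[CC]CZ]Z[C]Z
Step 3: Z[C]Z[[CC]CZ]Z[C]Z[[[CC]CZ[CC]CZ][CC]CZZ[C]Z]Z[C]Z[[CC]CZ]Z[C]Z


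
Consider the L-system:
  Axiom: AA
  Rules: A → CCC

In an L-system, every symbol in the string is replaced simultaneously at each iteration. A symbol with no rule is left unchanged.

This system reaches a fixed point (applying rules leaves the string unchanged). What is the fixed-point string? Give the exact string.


Answer: CCCCCC

Derivation:
Step 0: AA
Step 1: CCCCCC
Step 2: CCCCCC  (unchanged — fixed point at step 1)


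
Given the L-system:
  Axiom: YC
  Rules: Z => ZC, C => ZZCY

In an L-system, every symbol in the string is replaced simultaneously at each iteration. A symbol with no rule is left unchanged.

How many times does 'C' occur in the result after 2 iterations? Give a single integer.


Answer: 3

Derivation:
Step 0: YC  (1 'C')
Step 1: YZZCY  (1 'C')
Step 2: YZCZCZZCYY  (3 'C')


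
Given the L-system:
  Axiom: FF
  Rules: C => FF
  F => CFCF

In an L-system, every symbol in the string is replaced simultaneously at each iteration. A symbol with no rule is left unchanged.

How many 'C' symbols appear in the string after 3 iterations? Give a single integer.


Answer: 32

Derivation:
Step 0: FF  (0 'C')
Step 1: CFCFCFCF  (4 'C')
Step 2: FFCFCFFFCFCFFFCFCFFFCFCF  (8 'C')
Step 3: CFCFCFCFFFCFCFFFCFCFCFCFCFCFFFCFCFFFCFCFCFCFCFCFFFCFCFFFCFCFCFCFCFCFFFCFCFFFCFCF  (32 'C')


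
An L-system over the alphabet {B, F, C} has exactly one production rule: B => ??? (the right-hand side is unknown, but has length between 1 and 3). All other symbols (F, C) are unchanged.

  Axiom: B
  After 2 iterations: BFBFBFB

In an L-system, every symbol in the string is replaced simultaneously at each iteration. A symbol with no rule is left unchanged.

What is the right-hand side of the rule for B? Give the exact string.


Trying B => BFB:
  Step 0: B
  Step 1: BFB
  Step 2: BFBFBFB
Matches the given result.

Answer: BFB


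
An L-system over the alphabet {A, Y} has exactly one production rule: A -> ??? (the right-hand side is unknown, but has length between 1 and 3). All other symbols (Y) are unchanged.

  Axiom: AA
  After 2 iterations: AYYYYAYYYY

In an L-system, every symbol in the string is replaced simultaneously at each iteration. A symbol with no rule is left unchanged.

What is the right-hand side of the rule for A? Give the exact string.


Answer: AYY

Derivation:
Trying A -> AYY:
  Step 0: AA
  Step 1: AYYAYY
  Step 2: AYYYYAYYYY
Matches the given result.


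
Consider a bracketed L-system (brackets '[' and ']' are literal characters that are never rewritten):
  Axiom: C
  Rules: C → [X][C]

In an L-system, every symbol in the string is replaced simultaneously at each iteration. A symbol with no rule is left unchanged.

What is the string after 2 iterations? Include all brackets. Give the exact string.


Step 0: C
Step 1: [X][C]
Step 2: [X][[X][C]]

Answer: [X][[X][C]]


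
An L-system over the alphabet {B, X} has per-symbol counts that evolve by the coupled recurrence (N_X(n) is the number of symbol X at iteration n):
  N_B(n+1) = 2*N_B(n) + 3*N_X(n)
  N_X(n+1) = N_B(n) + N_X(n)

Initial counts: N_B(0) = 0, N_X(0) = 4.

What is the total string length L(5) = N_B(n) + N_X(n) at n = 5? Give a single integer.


Step 0: N_B=0, N_X=4, L=4
Step 1: N_B=12, N_X=4, L=16
Step 2: N_B=36, N_X=16, L=52
Step 3: N_B=120, N_X=52, L=172
Step 4: N_B=396, N_X=172, L=568
Step 5: N_B=1308, N_X=568, L=1876

Answer: 1876


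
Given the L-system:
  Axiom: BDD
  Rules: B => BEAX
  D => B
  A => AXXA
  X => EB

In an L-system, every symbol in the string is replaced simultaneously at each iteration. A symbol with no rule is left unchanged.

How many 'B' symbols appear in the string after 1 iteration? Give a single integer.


Step 0: BDD  (1 'B')
Step 1: BEAXBB  (3 'B')

Answer: 3


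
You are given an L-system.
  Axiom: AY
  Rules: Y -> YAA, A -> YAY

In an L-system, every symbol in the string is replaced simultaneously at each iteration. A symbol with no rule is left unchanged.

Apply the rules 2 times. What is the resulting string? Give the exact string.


Step 0: AY
Step 1: YAYYAA
Step 2: YAAYAYYAAYAAYAYYAY

Answer: YAAYAYYAAYAAYAYYAY


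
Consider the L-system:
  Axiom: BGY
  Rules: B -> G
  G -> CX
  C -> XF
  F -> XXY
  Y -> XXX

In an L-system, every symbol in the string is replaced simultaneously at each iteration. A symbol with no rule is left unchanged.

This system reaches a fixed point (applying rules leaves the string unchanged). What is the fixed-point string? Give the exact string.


Step 0: BGY
Step 1: GCXXXX
Step 2: CXXFXXXX
Step 3: XFXXXXYXXXX
Step 4: XXXYXXXXXXXXXXX
Step 5: XXXXXXXXXXXXXXXXX
Step 6: XXXXXXXXXXXXXXXXX  (unchanged — fixed point at step 5)

Answer: XXXXXXXXXXXXXXXXX


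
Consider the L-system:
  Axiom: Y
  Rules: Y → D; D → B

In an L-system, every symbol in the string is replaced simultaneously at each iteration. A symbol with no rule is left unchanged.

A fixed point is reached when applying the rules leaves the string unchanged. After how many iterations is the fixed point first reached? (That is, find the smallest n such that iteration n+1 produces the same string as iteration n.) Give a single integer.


Step 0: Y
Step 1: D
Step 2: B
Step 3: B  (unchanged — fixed point at step 2)

Answer: 2


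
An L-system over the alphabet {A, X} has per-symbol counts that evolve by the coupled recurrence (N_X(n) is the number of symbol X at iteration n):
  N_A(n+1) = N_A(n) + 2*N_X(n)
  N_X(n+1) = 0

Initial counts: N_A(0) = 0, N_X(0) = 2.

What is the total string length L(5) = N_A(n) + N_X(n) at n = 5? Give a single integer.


Step 0: N_A=0, N_X=2, L=2
Step 1: N_A=4, N_X=0, L=4
Step 2: N_A=4, N_X=0, L=4
Step 3: N_A=4, N_X=0, L=4
Step 4: N_A=4, N_X=0, L=4
Step 5: N_A=4, N_X=0, L=4

Answer: 4


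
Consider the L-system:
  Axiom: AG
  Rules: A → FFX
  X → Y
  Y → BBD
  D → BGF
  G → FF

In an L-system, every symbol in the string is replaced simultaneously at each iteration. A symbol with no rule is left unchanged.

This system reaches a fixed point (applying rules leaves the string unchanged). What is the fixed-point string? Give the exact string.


Answer: FFBBBFFFFF

Derivation:
Step 0: AG
Step 1: FFXFF
Step 2: FFYFF
Step 3: FFBBDFF
Step 4: FFBBBGFFF
Step 5: FFBBBFFFFF
Step 6: FFBBBFFFFF  (unchanged — fixed point at step 5)


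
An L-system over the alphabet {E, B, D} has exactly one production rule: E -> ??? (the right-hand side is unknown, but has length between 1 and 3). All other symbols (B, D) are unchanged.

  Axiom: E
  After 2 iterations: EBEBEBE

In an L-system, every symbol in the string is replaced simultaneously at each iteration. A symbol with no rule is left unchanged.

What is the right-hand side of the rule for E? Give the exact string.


Answer: EBE

Derivation:
Trying E -> EBE:
  Step 0: E
  Step 1: EBE
  Step 2: EBEBEBE
Matches the given result.


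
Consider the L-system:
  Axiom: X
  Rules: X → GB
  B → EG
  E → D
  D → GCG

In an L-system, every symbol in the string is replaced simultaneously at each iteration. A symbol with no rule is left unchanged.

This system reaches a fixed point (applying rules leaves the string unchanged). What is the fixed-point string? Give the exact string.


Answer: GGCGG

Derivation:
Step 0: X
Step 1: GB
Step 2: GEG
Step 3: GDG
Step 4: GGCGG
Step 5: GGCGG  (unchanged — fixed point at step 4)


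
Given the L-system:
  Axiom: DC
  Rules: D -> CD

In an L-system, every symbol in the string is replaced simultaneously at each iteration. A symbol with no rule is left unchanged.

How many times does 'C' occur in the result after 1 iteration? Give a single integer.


Answer: 2

Derivation:
Step 0: DC  (1 'C')
Step 1: CDC  (2 'C')


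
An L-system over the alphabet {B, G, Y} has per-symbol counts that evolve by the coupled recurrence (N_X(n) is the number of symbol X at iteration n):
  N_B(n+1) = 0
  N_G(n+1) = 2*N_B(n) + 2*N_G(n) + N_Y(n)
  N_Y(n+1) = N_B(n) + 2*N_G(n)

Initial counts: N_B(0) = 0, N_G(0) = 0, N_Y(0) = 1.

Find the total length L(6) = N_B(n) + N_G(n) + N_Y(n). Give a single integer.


Answer: 208

Derivation:
Step 0: N_B=0, N_G=0, N_Y=1, L=1
Step 1: N_B=0, N_G=1, N_Y=0, L=1
Step 2: N_B=0, N_G=2, N_Y=2, L=4
Step 3: N_B=0, N_G=6, N_Y=4, L=10
Step 4: N_B=0, N_G=16, N_Y=12, L=28
Step 5: N_B=0, N_G=44, N_Y=32, L=76
Step 6: N_B=0, N_G=120, N_Y=88, L=208


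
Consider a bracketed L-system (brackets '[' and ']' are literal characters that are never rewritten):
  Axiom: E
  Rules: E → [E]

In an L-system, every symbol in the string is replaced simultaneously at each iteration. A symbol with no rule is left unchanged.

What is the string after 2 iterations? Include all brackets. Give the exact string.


Answer: [[E]]

Derivation:
Step 0: E
Step 1: [E]
Step 2: [[E]]


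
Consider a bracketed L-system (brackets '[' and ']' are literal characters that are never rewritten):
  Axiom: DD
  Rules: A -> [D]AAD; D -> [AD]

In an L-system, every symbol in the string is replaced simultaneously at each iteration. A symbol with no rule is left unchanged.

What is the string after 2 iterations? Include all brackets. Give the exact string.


Answer: [[D]AAD[AD]][[D]AAD[AD]]

Derivation:
Step 0: DD
Step 1: [AD][AD]
Step 2: [[D]AAD[AD]][[D]AAD[AD]]


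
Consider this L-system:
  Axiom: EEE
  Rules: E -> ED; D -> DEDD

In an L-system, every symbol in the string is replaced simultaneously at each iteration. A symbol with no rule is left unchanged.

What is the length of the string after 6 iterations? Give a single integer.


Step 0: length = 3
Step 1: length = 6
Step 2: length = 18
Step 3: length = 60
Step 4: length = 204
Step 5: length = 696
Step 6: length = 2376

Answer: 2376


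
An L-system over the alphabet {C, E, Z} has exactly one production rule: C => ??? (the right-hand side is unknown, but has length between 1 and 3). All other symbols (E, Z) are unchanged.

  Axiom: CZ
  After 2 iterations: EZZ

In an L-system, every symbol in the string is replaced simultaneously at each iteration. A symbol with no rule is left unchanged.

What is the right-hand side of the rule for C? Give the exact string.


Trying C => EZ:
  Step 0: CZ
  Step 1: EZZ
  Step 2: EZZ
Matches the given result.

Answer: EZ


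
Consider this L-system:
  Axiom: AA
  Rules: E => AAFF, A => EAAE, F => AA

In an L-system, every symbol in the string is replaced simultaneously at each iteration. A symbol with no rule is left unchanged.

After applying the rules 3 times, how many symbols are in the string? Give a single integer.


Step 0: length = 2
Step 1: length = 8
Step 2: length = 32
Step 3: length = 112

Answer: 112


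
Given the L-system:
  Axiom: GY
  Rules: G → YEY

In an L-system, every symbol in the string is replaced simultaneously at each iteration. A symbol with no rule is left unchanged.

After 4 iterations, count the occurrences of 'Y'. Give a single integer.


Step 0: GY  (1 'Y')
Step 1: YEYY  (3 'Y')
Step 2: YEYY  (3 'Y')
Step 3: YEYY  (3 'Y')
Step 4: YEYY  (3 'Y')

Answer: 3


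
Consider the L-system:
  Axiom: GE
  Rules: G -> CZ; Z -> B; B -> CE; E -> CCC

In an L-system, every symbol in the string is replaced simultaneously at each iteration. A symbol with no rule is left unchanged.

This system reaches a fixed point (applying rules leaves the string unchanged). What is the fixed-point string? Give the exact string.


Step 0: GE
Step 1: CZCCC
Step 2: CBCCC
Step 3: CCECCC
Step 4: CCCCCCCC
Step 5: CCCCCCCC  (unchanged — fixed point at step 4)

Answer: CCCCCCCC


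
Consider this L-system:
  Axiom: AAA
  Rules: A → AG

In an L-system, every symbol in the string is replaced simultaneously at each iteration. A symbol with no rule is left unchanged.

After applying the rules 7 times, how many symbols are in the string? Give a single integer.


Step 0: length = 3
Step 1: length = 6
Step 2: length = 9
Step 3: length = 12
Step 4: length = 15
Step 5: length = 18
Step 6: length = 21
Step 7: length = 24

Answer: 24


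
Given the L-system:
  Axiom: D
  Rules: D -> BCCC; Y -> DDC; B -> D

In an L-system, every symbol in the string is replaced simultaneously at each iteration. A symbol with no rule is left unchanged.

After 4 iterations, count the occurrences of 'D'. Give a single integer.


Step 0: D  (1 'D')
Step 1: BCCC  (0 'D')
Step 2: DCCC  (1 'D')
Step 3: BCCCCCC  (0 'D')
Step 4: DCCCCCC  (1 'D')

Answer: 1


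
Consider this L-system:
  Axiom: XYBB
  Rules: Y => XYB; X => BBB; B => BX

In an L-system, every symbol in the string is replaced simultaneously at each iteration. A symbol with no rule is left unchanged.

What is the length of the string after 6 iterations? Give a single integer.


Answer: 692

Derivation:
Step 0: length = 4
Step 1: length = 10
Step 2: length = 24
Step 3: length = 56
Step 4: length = 130
Step 5: length = 300
Step 6: length = 692


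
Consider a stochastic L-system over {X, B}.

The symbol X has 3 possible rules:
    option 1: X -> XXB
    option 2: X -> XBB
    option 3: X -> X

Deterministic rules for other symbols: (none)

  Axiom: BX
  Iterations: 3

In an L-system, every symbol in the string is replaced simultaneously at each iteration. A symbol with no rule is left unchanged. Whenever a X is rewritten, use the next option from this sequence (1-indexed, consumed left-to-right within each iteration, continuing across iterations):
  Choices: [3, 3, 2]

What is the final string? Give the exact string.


Answer: BXBB

Derivation:
Step 0: BX
Step 1: BX  (used choices [3])
Step 2: BX  (used choices [3])
Step 3: BXBB  (used choices [2])


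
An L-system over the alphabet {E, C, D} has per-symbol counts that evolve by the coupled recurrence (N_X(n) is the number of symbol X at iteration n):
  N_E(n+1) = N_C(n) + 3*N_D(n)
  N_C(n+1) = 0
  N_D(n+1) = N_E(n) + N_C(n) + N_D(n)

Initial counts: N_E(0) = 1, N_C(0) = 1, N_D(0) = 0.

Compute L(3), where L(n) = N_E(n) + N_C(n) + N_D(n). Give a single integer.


Step 0: N_E=1, N_C=1, N_D=0, L=2
Step 1: N_E=1, N_C=0, N_D=2, L=3
Step 2: N_E=6, N_C=0, N_D=3, L=9
Step 3: N_E=9, N_C=0, N_D=9, L=18

Answer: 18


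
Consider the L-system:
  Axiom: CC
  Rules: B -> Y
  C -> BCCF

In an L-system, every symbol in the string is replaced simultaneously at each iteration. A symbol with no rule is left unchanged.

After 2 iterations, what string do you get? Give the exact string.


Step 0: CC
Step 1: BCCFBCCF
Step 2: YBCCFBCCFFYBCCFBCCFF

Answer: YBCCFBCCFFYBCCFBCCFF


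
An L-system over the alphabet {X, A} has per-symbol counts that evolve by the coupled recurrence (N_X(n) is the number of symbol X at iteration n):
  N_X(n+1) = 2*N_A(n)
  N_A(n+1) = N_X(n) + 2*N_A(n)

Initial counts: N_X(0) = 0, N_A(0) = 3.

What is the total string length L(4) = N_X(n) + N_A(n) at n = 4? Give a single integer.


Answer: 228

Derivation:
Step 0: N_X=0, N_A=3, L=3
Step 1: N_X=6, N_A=6, L=12
Step 2: N_X=12, N_A=18, L=30
Step 3: N_X=36, N_A=48, L=84
Step 4: N_X=96, N_A=132, L=228


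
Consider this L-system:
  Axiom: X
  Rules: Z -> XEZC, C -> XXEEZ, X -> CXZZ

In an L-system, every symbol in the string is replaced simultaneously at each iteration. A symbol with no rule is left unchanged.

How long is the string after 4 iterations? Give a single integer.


Answer: 201

Derivation:
Step 0: length = 1
Step 1: length = 4
Step 2: length = 17
Step 3: length = 59
Step 4: length = 201


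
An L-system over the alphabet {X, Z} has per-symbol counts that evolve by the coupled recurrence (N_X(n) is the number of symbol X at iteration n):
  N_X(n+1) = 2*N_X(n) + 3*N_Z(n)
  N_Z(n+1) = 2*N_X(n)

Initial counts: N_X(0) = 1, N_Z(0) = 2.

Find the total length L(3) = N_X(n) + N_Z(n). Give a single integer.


Step 0: N_X=1, N_Z=2, L=3
Step 1: N_X=8, N_Z=2, L=10
Step 2: N_X=22, N_Z=16, L=38
Step 3: N_X=92, N_Z=44, L=136

Answer: 136


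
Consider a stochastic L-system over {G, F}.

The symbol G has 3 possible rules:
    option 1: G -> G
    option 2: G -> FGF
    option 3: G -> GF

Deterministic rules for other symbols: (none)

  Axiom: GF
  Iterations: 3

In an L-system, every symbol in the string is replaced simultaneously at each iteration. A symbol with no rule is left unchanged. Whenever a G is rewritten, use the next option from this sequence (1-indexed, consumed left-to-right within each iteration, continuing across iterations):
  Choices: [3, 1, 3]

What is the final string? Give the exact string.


Step 0: GF
Step 1: GFF  (used choices [3])
Step 2: GFF  (used choices [1])
Step 3: GFFF  (used choices [3])

Answer: GFFF


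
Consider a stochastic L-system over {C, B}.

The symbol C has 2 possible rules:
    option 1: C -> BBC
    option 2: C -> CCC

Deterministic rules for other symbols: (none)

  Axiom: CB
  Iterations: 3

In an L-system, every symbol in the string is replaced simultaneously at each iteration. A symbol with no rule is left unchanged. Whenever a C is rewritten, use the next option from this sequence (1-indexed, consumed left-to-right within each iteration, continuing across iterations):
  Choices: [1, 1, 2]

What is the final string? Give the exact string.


Answer: BBBBCCCB

Derivation:
Step 0: CB
Step 1: BBCB  (used choices [1])
Step 2: BBBBCB  (used choices [1])
Step 3: BBBBCCCB  (used choices [2])


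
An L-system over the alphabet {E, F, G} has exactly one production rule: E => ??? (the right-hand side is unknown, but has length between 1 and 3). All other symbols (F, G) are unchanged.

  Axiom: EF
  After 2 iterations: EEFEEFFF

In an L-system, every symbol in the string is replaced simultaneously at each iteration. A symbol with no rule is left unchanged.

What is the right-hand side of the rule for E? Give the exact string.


Answer: EEF

Derivation:
Trying E => EEF:
  Step 0: EF
  Step 1: EEFF
  Step 2: EEFEEFFF
Matches the given result.


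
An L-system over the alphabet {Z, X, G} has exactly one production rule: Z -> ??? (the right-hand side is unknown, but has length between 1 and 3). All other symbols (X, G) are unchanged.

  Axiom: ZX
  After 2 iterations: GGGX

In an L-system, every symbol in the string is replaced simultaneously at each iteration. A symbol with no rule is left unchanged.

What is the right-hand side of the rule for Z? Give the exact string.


Answer: GGG

Derivation:
Trying Z -> GGG:
  Step 0: ZX
  Step 1: GGGX
  Step 2: GGGX
Matches the given result.


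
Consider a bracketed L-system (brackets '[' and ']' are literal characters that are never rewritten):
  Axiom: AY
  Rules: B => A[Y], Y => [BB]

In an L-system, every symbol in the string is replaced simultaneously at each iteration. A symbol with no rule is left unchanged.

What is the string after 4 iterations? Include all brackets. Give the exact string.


Step 0: AY
Step 1: A[BB]
Step 2: A[A[Y]A[Y]]
Step 3: A[A[[BB]]A[[BB]]]
Step 4: A[A[[A[Y]A[Y]]]A[[A[Y]A[Y]]]]

Answer: A[A[[A[Y]A[Y]]]A[[A[Y]A[Y]]]]


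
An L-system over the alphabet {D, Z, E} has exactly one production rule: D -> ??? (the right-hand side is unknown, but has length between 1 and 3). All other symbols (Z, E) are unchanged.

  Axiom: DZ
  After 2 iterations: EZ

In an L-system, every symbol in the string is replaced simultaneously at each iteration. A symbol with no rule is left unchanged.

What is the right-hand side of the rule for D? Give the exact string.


Trying D -> E:
  Step 0: DZ
  Step 1: EZ
  Step 2: EZ
Matches the given result.

Answer: E


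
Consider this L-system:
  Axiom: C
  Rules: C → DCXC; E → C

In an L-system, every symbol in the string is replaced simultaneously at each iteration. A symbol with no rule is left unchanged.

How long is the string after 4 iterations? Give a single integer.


Answer: 46

Derivation:
Step 0: length = 1
Step 1: length = 4
Step 2: length = 10
Step 3: length = 22
Step 4: length = 46


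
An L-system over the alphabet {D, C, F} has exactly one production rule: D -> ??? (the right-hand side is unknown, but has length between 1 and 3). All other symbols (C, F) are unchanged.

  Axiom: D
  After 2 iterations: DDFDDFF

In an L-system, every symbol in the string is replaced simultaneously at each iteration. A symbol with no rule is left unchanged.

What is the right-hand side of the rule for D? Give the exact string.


Trying D -> DDF:
  Step 0: D
  Step 1: DDF
  Step 2: DDFDDFF
Matches the given result.

Answer: DDF


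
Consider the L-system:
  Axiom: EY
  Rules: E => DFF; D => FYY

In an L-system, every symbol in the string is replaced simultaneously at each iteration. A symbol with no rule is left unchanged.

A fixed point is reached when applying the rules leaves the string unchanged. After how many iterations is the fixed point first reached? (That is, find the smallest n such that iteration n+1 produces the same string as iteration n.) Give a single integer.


Step 0: EY
Step 1: DFFY
Step 2: FYYFFY
Step 3: FYYFFY  (unchanged — fixed point at step 2)

Answer: 2


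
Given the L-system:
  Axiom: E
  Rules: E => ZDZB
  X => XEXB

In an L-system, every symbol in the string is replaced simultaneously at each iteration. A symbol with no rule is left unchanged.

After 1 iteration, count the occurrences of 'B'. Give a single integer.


Step 0: E  (0 'B')
Step 1: ZDZB  (1 'B')

Answer: 1


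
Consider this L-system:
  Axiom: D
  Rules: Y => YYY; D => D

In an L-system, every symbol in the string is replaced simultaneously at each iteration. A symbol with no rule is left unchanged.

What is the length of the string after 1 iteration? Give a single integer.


Step 0: length = 1
Step 1: length = 1

Answer: 1


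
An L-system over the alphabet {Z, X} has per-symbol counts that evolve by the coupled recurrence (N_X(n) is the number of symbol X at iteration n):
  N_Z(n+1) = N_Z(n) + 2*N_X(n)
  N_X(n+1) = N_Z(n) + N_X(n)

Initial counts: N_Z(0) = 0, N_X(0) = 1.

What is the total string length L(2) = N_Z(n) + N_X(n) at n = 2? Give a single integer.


Step 0: N_Z=0, N_X=1, L=1
Step 1: N_Z=2, N_X=1, L=3
Step 2: N_Z=4, N_X=3, L=7

Answer: 7


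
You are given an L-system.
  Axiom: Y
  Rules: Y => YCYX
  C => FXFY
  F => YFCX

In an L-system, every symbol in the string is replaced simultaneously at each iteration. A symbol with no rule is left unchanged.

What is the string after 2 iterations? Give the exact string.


Step 0: Y
Step 1: YCYX
Step 2: YCYXFXFYYCYXX

Answer: YCYXFXFYYCYXX


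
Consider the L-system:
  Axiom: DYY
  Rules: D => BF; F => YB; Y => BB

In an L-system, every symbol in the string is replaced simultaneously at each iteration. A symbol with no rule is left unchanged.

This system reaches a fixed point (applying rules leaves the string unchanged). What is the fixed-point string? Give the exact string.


Step 0: DYY
Step 1: BFBBBB
Step 2: BYBBBBB
Step 3: BBBBBBBB
Step 4: BBBBBBBB  (unchanged — fixed point at step 3)

Answer: BBBBBBBB


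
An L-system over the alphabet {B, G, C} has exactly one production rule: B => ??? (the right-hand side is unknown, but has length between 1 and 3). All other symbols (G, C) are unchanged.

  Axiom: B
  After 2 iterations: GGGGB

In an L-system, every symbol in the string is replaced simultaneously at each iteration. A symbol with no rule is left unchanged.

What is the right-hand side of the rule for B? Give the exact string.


Trying B => GGB:
  Step 0: B
  Step 1: GGB
  Step 2: GGGGB
Matches the given result.

Answer: GGB


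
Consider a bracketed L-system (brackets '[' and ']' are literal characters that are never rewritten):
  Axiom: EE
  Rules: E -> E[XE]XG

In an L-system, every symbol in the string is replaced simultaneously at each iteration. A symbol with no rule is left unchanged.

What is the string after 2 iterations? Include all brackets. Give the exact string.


Answer: E[XE]XG[XE[XE]XG]XGE[XE]XG[XE[XE]XG]XG

Derivation:
Step 0: EE
Step 1: E[XE]XGE[XE]XG
Step 2: E[XE]XG[XE[XE]XG]XGE[XE]XG[XE[XE]XG]XG
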